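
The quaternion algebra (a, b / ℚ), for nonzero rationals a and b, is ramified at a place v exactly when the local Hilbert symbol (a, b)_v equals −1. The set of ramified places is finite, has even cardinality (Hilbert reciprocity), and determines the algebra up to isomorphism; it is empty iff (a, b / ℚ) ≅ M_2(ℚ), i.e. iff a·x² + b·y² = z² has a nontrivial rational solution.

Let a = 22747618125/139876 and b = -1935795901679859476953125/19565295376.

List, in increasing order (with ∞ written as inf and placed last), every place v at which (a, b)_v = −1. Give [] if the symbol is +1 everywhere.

(a, b) ≡ (4044021, -3741) mod (ℚ^×)²; places V = {2, 3, 5, 11, 17, 23, 29, 43, 47, ∞}.
(a,b)_∞: sgn(4044021)=+, sgn(-3741)=−, so +1.
(a,b)_17: α=-2, u≡6; β=-4, v≡15 (mod 17); (6|17)=-1, (15|17)=+1; sign (−1)^0·-1^-4·+1^-2 = +1.
(a,b)_23: α=1, u≡15; β=2, v≡6 (mod 23); (15|23)=-1, (6|23)=+1; sign (−1)^0·-1^2·+1^1 = +1.
(a,b)_47: α=1, u≡29; β=2, v≡46 (mod 47); (29|47)=-1, (46|47)=-1; sign (−1)^0·-1^2·-1^1 = -1.
(a,b)_29: α=1, u≡11; β=3, v≡22 (mod 29); (11|29)=-1, (22|29)=+1; sign (−1)^0·-1^3·+1^1 = -1.
(a,b)_43: α=1, u≡16; β=3, v≡2 (mod 43); (16|43)=+1, (2|43)=-1; sign (−1)^1·+1^3·-1^1 = +1.
(a,b)_2: α=-2, β=-4; u≡5, v≡3 (mod 8); ε(u)ε(v)=0·1, αω(v)=-2·1, βω(u)=-4·1; sum ≡ 0  ⇒  +1.
(a,b)_11: α=-2, u≡1; β=-4, v≡10 (mod 11); (1|11)=+1, (10|11)=-1; sign (−1)^0·+1^-4·-1^-2 = +1.
(a,b)_5: α=4, u≡4; β=8, v≡4 (mod 5); (4|5)=+1, (4|5)=+1; sign (−1)^0·+1^8·+1^4 = +1.
(a,b)_3: α=3, u≡2; β=7, v≡1 (mod 3); (2|3)=-1, (1|3)=+1; sign (−1)^1·-1^7·+1^3 = +1.
|Ram(4044021, -3741)| = 2, even; anisotropic at {29, 47}.

[29, 47]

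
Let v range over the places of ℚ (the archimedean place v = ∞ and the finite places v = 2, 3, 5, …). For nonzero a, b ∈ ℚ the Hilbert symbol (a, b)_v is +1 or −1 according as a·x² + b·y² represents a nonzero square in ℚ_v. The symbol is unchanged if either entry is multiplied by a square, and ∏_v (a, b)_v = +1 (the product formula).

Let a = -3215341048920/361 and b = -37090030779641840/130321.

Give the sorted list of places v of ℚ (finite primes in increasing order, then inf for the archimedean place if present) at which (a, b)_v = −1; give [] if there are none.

(a, b) ≡ (-6630, -935) mod (ℚ^×)²; places V = {2, 3, 5, 7, 11, 13, 17, 19, ∞}.
(a,b)_11: α=4, u≡1; β=7, v≡3 (mod 11); (1|11)=+1, (3|11)=+1; sign (−1)^0·+1^7·+1^4 = +1.
(a,b)_∞: sgn(-6630)=−, sgn(-935)=−, so -1.
(a,b)_3: α=1, u≡1; β=0, v≡1 (mod 3); (1|3)=+1, (1|3)=+1; sign (−1)^0·+1^0·+1^1 = +1.
(a,b)_19: α=-2, u≡1; β=-4, v≡15 (mod 19); (1|19)=+1, (15|19)=-1; sign (−1)^0·+1^-4·-1^-2 = +1.
(a,b)_5: α=1, u≡1; β=1, v≡2 (mod 5); (1|5)=+1, (2|5)=-1; sign (−1)^0·+1^1·-1^1 = -1.
(a,b)_13: α=3, u≡3; β=4, v≡1 (mod 13); (3|13)=+1, (1|13)=+1; sign (−1)^0·+1^4·+1^3 = +1.
(a,b)_2: α=3, β=4; u≡5, v≡1 (mod 8); ε(u)ε(v)=0·0, αω(v)=3·0, βω(u)=4·1; sum ≡ 0  ⇒  +1.
(a,b)_17: α=1, u≡8; β=1, v≡13 (mod 17); (8|17)=+1, (13|17)=+1; sign (−1)^0·+1^1·+1^1 = +1.
(a,b)_7: α=2, u≡3; β=2, v≡3 (mod 7); (3|7)=-1, (3|7)=-1; sign (−1)^0·-1^2·-1^2 = +1.
Ram(-6630, -935) = {5, ∞}; no ℚ_5-point on the conic.

[5, inf]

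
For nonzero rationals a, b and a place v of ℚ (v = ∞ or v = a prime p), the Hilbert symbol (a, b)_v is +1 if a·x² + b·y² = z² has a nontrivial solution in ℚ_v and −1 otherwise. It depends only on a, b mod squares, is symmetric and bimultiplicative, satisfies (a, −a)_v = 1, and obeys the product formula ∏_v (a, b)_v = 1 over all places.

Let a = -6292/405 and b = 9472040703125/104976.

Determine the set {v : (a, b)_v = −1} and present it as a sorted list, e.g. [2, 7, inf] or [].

(a, b) ≡ (-65, 5) mod (ℚ^×)²; places V = {2, 3, 5, 7, 11, 13, ∞}.
(a,b)_5: α=-1, u≡3; β=7, v≡1 (mod 5); (3|5)=-1, (1|5)=+1; sign (−1)^0·-1^7·+1^-1 = -1.
(a,b)_∞: sgn(-65)=−, sgn(5)=+, so +1.
(a,b)_13: α=1, u≡5; β=2, v≡6 (mod 13); (5|13)=-1, (6|13)=-1; sign (−1)^0·-1^2·-1^1 = -1.
(a,b)_3: α=-4, u≡1; β=-8, v≡2 (mod 3); (1|3)=+1, (2|3)=-1; sign (−1)^0·+1^-8·-1^-4 = +1.
(a,b)_7: α=0, u≡6; β=2, v≡5 (mod 7); (6|7)=-1, (5|7)=-1; sign (−1)^0·-1^2·-1^0 = +1.
(a,b)_2: α=2, β=-4; u≡7, v≡5 (mod 8); ε(u)ε(v)=1·0, αω(v)=2·1, βω(u)=-4·0; sum ≡ 0  ⇒  +1.
(a,b)_11: α=2, u≡4; β=4, v≡9 (mod 11); (4|11)=+1, (9|11)=+1; sign (−1)^0·+1^4·+1^2 = +1.
Ram(-65, 5) = {5, 13}; no ℚ_5-point on the conic.

[5, 13]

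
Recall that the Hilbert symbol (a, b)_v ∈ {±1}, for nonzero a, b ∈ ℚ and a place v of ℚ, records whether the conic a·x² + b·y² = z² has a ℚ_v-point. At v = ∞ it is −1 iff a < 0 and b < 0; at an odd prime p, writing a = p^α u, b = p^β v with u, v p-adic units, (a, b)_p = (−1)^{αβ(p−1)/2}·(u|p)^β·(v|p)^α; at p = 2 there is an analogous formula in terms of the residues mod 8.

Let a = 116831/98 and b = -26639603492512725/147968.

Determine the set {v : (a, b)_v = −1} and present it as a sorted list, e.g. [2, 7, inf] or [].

(a, b) ≡ (233662, -35002) mod (ℚ^×)²; places V = {2, 3, 5, 7, 11, 13, 17, 19, 37, 43, ∞}.
(a,b)_11: α=1, u≡5; β=1, v≡8 (mod 11); (5|11)=+1, (8|11)=-1; sign (−1)^1·+1^1·-1^1 = +1.
(a,b)_∞: sgn(233662)=+, sgn(-35002)=−, so +1.
(a,b)_13: α=1, u≡8; β=2, v≡8 (mod 13); (8|13)=-1, (8|13)=-1; sign (−1)^0·-1^2·-1^1 = -1.
(a,b)_5: α=0, u≡2; β=2, v≡2 (mod 5); (2|5)=-1, (2|5)=-1; sign (−1)^0·-1^2·-1^0 = +1.
(a,b)_17: α=0, u≡11; β=-2, v≡8 (mod 17); (11|17)=-1, (8|17)=+1; sign (−1)^0·-1^-2·+1^0 = +1.
(a,b)_7: α=-2, u≡4; β=0, v≡3 (mod 7); (4|7)=+1, (3|7)=-1; sign (−1)^0·+1^0·-1^-2 = +1.
(a,b)_43: α=1, u≡15; β=1, v≡20 (mod 43); (15|43)=+1, (20|43)=-1; sign (−1)^1·+1^1·-1^1 = +1.
(a,b)_3: α=0, u≡1; β=6, v≡2 (mod 3); (1|3)=+1, (2|3)=-1; sign (−1)^0·+1^6·-1^0 = +1.
(a,b)_2: α=-1, β=-9; u≡7, v≡3 (mod 8); ε(u)ε(v)=1·1, αω(v)=-1·1, βω(u)=-9·0; sum ≡ 0  ⇒  +1.
(a,b)_37: α=0, u≡4; β=3, v≡21 (mod 37); (4|37)=+1, (21|37)=+1; sign (−1)^0·+1^3·+1^0 = +1.
(a,b)_19: α=1, u≡4; β=2, v≡15 (mod 19); (4|19)=+1, (15|19)=-1; sign (−1)^0·+1^2·-1^1 = -1.
(233662, -35002 / ℚ) ramifies at {13, 19}: a division algebra.

[13, 19]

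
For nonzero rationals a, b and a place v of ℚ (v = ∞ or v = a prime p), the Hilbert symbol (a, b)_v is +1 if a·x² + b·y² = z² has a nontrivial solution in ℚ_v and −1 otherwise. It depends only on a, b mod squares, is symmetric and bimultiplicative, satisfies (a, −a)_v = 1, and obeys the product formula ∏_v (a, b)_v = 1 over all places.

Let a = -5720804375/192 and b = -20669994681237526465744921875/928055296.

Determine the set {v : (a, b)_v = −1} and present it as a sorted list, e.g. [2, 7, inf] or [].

Mod squares: a ≡ -429, b ≡ -9867. Check v ∈ {∞, 2, 3, 5, 7, 11, 13, 17, 23}.
v=2: v_2(a)=-6, v_2(b)=-16; units ≡ 3, 5 (mod 8); ε·ε+αω+βω = 1·0+-6·1+-16·1 ≡ 0  ⇒  (a,b)_2 = +1.
v=11: a=11^3·(≡3), b=11^9·(≡1) mod 11; (3|11)=+1, (1|11)=+1; (−1)^{3·9·5}·(+1)^9·(+1)^3 = -1.
v=3: a=3^-1·(≡1), b=3^1·(≡2) mod 3; (1|3)=+1, (2|3)=-1; (−1)^{-1·1·1}·(+1)^1·(-1)^-1 = +1.
v=17: a=17^0·(≡2), b=17^-2·(≡6) mod 17; (2|17)=+1, (6|17)=-1; (−1)^{0·-2·8}·(+1)^-2·(-1)^0 = +1.
v=5: a=5^4·(≡4), b=5^8·(≡3) mod 5; (4|5)=+1, (3|5)=-1; (−1)^{4·8·2}·(+1)^8·(-1)^4 = +1.
v=7: a=7^0·(≡5), b=7^-2·(≡6) mod 7; (5|7)=-1, (6|7)=-1; (−1)^{0·-2·3}·(-1)^-2·(-1)^0 = +1.
v=13: a=13^1·(≡2), b=13^3·(≡6) mod 13; (2|13)=-1, (6|13)=-1; (−1)^{1·3·6}·(-1)^3·(-1)^1 = +1.
v=∞: -429 < 0 and -9867 < 0  ⇒  (a,b)_∞ = -1.
v=23: a=23^2·(≡8), b=23^7·(≡16) mod 23; (8|23)=+1, (16|23)=+1; (−1)^{2·7·11}·(+1)^7·(+1)^2 = +1.
Ram(-429, -9867) = {11, ∞}; no ℚ_11-point on the conic.

[11, inf]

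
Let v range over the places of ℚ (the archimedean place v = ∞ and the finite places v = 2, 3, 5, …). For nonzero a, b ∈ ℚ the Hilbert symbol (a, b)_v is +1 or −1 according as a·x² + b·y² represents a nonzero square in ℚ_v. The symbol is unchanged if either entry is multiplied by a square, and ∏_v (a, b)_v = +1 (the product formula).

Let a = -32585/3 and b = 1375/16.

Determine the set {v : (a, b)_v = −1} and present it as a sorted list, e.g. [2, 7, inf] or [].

[7, 11]

Mod squares: a ≡ -1995, b ≡ 55. Check v ∈ {∞, 2, 3, 5, 7, 11, 19}.
v=11: a=11^0·(≡10), b=11^1·(≡3) mod 11; (10|11)=-1, (3|11)=+1; (−1)^{0·1·5}·(-1)^1·(+1)^0 = -1.
v=19: a=19^1·(≡11), b=19^0·(≡4) mod 19; (11|19)=+1, (4|19)=+1; (−1)^{1·0·9}·(+1)^0·(+1)^1 = +1.
v=3: a=3^-1·(≡1), b=3^0·(≡1) mod 3; (1|3)=+1, (1|3)=+1; (−1)^{-1·0·1}·(+1)^0·(+1)^-1 = +1.
v=7: a=7^3·(≡1), b=7^0·(≡5) mod 7; (1|7)=+1, (5|7)=-1; (−1)^{3·0·3}·(+1)^0·(-1)^3 = -1.
v=5: a=5^1·(≡1), b=5^3·(≡1) mod 5; (1|5)=+1, (1|5)=+1; (−1)^{1·3·2}·(+1)^3·(+1)^1 = +1.
v=∞: -1995 < 0 and 55 > 0  ⇒  (a,b)_∞ = +1.
v=2: v_2(a)=0, v_2(b)=-4; units ≡ 5, 7 (mod 8); ε·ε+αω+βω = 0·1+0·0+-4·1 ≡ 0  ⇒  (a,b)_2 = +1.
(-1995, 55 / ℚ) ramifies at {7, 11}: a division algebra.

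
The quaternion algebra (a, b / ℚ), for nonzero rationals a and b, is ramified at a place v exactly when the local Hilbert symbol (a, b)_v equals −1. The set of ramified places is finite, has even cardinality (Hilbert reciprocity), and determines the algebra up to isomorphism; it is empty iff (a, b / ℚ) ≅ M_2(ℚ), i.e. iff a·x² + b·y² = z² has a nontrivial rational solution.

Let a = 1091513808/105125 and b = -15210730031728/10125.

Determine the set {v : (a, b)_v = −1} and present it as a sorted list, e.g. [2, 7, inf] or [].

(a, b) ≡ (15785, -24035) mod (ℚ^×)²; places V = {2, 3, 5, 7, 11, 19, 23, 29, 41, ∞}.
(a,b)_3: α=2, u≡2; β=-4, v≡1 (mod 3); (2|3)=-1, (1|3)=+1; sign (−1)^0·-1^-4·+1^2 = +1.
(a,b)_7: α=5, u≡2; β=6, v≡6 (mod 7); (2|7)=+1, (6|7)=-1; sign (−1)^0·+1^6·-1^5 = -1.
(a,b)_19: α=0, u≡8; β=1, v≡14 (mod 19); (8|19)=-1, (14|19)=-1; sign (−1)^0·-1^1·-1^0 = -1.
(a,b)_2: α=4, β=4; u≡1, v≡5 (mod 8); ε(u)ε(v)=0·0, αω(v)=4·1, βω(u)=4·0; sum ≡ 0  ⇒  +1.
(a,b)_29: α=-2, u≡7; β=0, v≡25 (mod 29); (7|29)=+1, (25|29)=+1; sign (−1)^0·+1^0·+1^-2 = +1.
(a,b)_23: α=0, u≡17; β=1, v≡4 (mod 23); (17|23)=-1, (4|23)=+1; sign (−1)^0·-1^1·+1^0 = -1.
(a,b)_∞: sgn(15785)=+, sgn(-24035)=−, so +1.
(a,b)_41: α=1, u≡4; β=2, v≡1 (mod 41); (4|41)=+1, (1|41)=+1; sign (−1)^0·+1^2·+1^1 = +1.
(a,b)_5: α=-3, u≡3; β=-3, v≡2 (mod 5); (3|5)=-1, (2|5)=-1; sign (−1)^0·-1^-3·-1^-3 = +1.
(a,b)_11: α=1, u≡4; β=1, v≡9 (mod 11); (4|11)=+1, (9|11)=+1; sign (−1)^1·+1^1·+1^1 = -1.
Ram(15785, -24035) = {7, 11, 19, 23}; no ℚ_7-point on the conic.

[7, 11, 19, 23]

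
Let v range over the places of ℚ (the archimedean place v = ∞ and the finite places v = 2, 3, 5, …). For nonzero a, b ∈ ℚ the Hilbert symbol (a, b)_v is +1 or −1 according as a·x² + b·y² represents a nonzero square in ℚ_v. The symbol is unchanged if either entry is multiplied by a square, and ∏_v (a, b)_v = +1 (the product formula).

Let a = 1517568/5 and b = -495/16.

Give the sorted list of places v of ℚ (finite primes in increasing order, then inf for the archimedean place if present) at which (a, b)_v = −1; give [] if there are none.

[3, 5, 11, 19]

Mod squares: a ≡ 7410, b ≡ -55. Check v ∈ {∞, 2, 3, 5, 11, 13, 19}.
v=11: a=11^0·(≡6), b=11^1·(≡2) mod 11; (6|11)=-1, (2|11)=-1; (−1)^{0·1·5}·(-1)^1·(-1)^0 = -1.
v=3: a=3^1·(≡1), b=3^2·(≡2) mod 3; (1|3)=+1, (2|3)=-1; (−1)^{1·2·1}·(+1)^2·(-1)^1 = -1.
v=13: a=13^1·(≡7), b=13^0·(≡4) mod 13; (7|13)=-1, (4|13)=+1; (−1)^{1·0·6}·(-1)^0·(+1)^1 = +1.
v=∞: 7410 > 0 and -55 < 0  ⇒  (a,b)_∞ = +1.
v=5: a=5^-1·(≡3), b=5^1·(≡1) mod 5; (3|5)=-1, (1|5)=+1; (−1)^{-1·1·2}·(-1)^1·(+1)^-1 = -1.
v=19: a=19^1·(≡3), b=19^0·(≡13) mod 19; (3|19)=-1, (13|19)=-1; (−1)^{1·0·9}·(-1)^0·(-1)^1 = -1.
v=2: v_2(a)=11, v_2(b)=-4; units ≡ 1, 1 (mod 8); ε·ε+αω+βω = 0·0+11·0+-4·0 ≡ 0  ⇒  (a,b)_2 = +1.
Ram(7410, -55) = {3, 5, 11, 19}; no ℚ_3-point on the conic.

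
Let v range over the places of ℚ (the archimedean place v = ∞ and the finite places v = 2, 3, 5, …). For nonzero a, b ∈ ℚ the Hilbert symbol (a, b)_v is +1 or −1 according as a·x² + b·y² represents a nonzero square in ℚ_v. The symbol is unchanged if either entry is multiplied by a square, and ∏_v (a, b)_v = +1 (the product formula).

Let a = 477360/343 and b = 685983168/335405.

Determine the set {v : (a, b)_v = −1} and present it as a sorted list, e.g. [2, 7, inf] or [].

[3, 5, 13, 17]

(a, b) ≡ (23205, 435) mod (ℚ^×)²; places V = {2, 3, 5, 7, 13, 17, 29, 37, ∞}.
(a,b)_3: α=3, u≡1; β=7, v≡1 (mod 3); (1|3)=+1, (1|3)=+1; sign (−1)^1·+1^7·+1^3 = -1.
(a,b)_2: α=4, β=6; u≡5, v≡3 (mod 8); ε(u)ε(v)=0·1, αω(v)=4·1, βω(u)=6·1; sum ≡ 0  ⇒  +1.
(a,b)_∞: sgn(23205)=+, sgn(435)=+, so +1.
(a,b)_17: α=1, u≡10; β=0, v≡10 (mod 17); (10|17)=-1, (10|17)=-1; sign (−1)^0·-1^0·-1^1 = -1.
(a,b)_37: α=0, u≡6; β=-2, v≡1 (mod 37); (6|37)=-1, (1|37)=+1; sign (−1)^0·-1^-2·+1^0 = +1.
(a,b)_13: α=1, u≡12; β=2, v≡6 (mod 13); (12|13)=+1, (6|13)=-1; sign (−1)^0·+1^2·-1^1 = -1.
(a,b)_7: α=-3, u≡2; β=-2, v≡4 (mod 7); (2|7)=+1, (4|7)=+1; sign (−1)^0·+1^-2·+1^-3 = +1.
(a,b)_5: α=1, u≡4; β=-1, v≡3 (mod 5); (4|5)=+1, (3|5)=-1; sign (−1)^0·+1^-1·-1^1 = -1.
(a,b)_29: α=0, u≡25; β=1, v≡11 (mod 29); (25|29)=+1, (11|29)=-1; sign (−1)^0·+1^1·-1^0 = +1.
|Ram(23205, 435)| = 4, even; anisotropic at {3, 5, 13, 17}.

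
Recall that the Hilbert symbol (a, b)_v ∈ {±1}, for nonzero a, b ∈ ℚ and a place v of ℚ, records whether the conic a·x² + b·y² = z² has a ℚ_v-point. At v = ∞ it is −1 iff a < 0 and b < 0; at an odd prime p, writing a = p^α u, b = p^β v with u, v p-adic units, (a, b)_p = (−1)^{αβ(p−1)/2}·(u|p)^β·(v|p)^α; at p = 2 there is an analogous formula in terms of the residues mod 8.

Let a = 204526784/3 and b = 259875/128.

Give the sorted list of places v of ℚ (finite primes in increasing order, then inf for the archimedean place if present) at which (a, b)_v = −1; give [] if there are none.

(a, b) ≡ (33, 2310) mod (ℚ^×)²; places V = {2, 3, 5, 7, 11, ∞}.
(a,b)_11: α=3, u≡9; β=1, v≡9 (mod 11); (9|11)=+1, (9|11)=+1; sign (−1)^1·+1^1·+1^3 = -1.
(a,b)_5: α=0, u≡3; β=3, v≡3 (mod 5); (3|5)=-1, (3|5)=-1; sign (−1)^0·-1^3·-1^0 = -1.
(a,b)_∞: sgn(33)=+, sgn(2310)=+, so +1.
(a,b)_3: α=-1, u≡2; β=3, v≡2 (mod 3); (2|3)=-1, (2|3)=-1; sign (−1)^1·-1^3·-1^-1 = -1.
(a,b)_7: α=4, u≡5; β=1, v≡2 (mod 7); (5|7)=-1, (2|7)=+1; sign (−1)^0·-1^1·+1^4 = -1.
(a,b)_2: α=6, β=-7; u≡1, v≡3 (mod 8); ε(u)ε(v)=0·1, αω(v)=6·1, βω(u)=-7·0; sum ≡ 0  ⇒  +1.
Ram(33, 2310) = {3, 5, 7, 11}; no ℚ_3-point on the conic.

[3, 5, 7, 11]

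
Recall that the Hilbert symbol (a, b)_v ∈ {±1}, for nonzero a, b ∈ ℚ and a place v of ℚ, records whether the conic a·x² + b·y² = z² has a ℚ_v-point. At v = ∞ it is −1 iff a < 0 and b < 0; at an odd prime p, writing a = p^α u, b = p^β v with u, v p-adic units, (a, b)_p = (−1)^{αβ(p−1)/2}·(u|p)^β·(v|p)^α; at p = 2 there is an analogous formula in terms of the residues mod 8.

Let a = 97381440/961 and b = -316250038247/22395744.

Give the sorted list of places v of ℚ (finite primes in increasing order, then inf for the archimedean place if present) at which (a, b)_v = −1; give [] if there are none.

[3, 5, 11, 13]

Mod squares: a ≡ 65, b ≡ -858. Check v ∈ {∞, 2, 3, 5, 7, 11, 13, 17, 23, 31, 37, 41}.
v=17: a=17^2·(≡6), b=17^0·(≡1) mod 17; (6|17)=-1, (1|17)=+1; (−1)^{2·0·8}·(-1)^0·(+1)^2 = +1.
v=41: a=41^0·(≡7), b=41^2·(≡19) mod 41; (7|41)=-1, (19|41)=-1; (−1)^{0·2·20}·(-1)^2·(-1)^0 = +1.
v=23: a=23^0·(≡20), b=23^-2·(≡3) mod 23; (20|23)=-1, (3|23)=+1; (−1)^{0·-2·11}·(-1)^-2·(+1)^0 = +1.
v=2: v_2(a)=6, v_2(b)=-5; units ≡ 1, 3 (mod 8); ε·ε+αω+βω = 0·1+6·1+-5·0 ≡ 0  ⇒  (a,b)_2 = +1.
v=11: a=11^0·(≡6), b=11^1·(≡10) mod 11; (6|11)=-1, (10|11)=-1; (−1)^{0·1·5}·(-1)^1·(-1)^0 = -1.
v=13: a=13^1·(≡6), b=13^1·(≡1) mod 13; (6|13)=-1, (1|13)=+1; (−1)^{1·1·6}·(-1)^1·(+1)^1 = -1.
v=3: a=3^4·(≡2), b=3^-3·(≡2) mod 3; (2|3)=-1, (2|3)=-1; (−1)^{4·-3·1}·(-1)^-3·(-1)^4 = -1.
v=37: a=37^0·(≡7), b=37^2·(≡26) mod 37; (7|37)=+1, (26|37)=+1; (−1)^{0·2·18}·(+1)^2·(+1)^0 = +1.
v=∞: 65 > 0 and -858 < 0  ⇒  (a,b)_∞ = +1.
v=7: a=7^0·(≡1), b=7^-2·(≡5) mod 7; (1|7)=+1, (5|7)=-1; (−1)^{0·-2·3}·(+1)^-2·(-1)^0 = +1.
v=31: a=31^-2·(≡24), b=31^2·(≡10) mod 31; (24|31)=-1, (10|31)=+1; (−1)^{-2·2·15}·(-1)^2·(+1)^-2 = +1.
v=5: a=5^1·(≡3), b=5^0·(≡2) mod 5; (3|5)=-1, (2|5)=-1; (−1)^{1·0·2}·(-1)^0·(-1)^1 = -1.
(65, -858 / ℚ) ramifies at {3, 5, 11, 13}: a division algebra.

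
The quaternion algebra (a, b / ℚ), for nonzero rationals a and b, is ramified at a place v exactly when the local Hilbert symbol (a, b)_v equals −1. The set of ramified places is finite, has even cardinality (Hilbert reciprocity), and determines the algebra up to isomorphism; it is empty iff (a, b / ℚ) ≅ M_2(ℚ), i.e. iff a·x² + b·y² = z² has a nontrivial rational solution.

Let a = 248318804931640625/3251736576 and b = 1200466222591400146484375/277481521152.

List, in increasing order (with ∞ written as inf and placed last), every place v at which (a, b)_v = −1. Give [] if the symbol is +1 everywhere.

[3, 5, 7, 17]

Mod squares: a ≡ 17, b ≡ 1365. Check v ∈ {∞, 2, 3, 5, 7, 11, 13, 17}.
v=11: a=11^-2·(≡8), b=11^-2·(≡1) mod 11; (8|11)=-1, (1|11)=+1; (−1)^{-2·-2·5}·(-1)^-2·(+1)^-2 = +1.
v=17: a=17^3·(≡15), b=17^4·(≡6) mod 17; (15|17)=+1, (6|17)=-1; (−1)^{3·4·8}·(+1)^4·(-1)^3 = -1.
v=13: a=13^2·(≡1), b=13^3·(≡12) mod 13; (1|13)=+1, (12|13)=+1; (−1)^{2·3·6}·(+1)^3·(+1)^2 = +1.
v=3: a=3^-8·(≡2), b=3^-7·(≡2) mod 3; (2|3)=-1, (2|3)=-1; (−1)^{-8·-7·1}·(-1)^-7·(-1)^-8 = -1.
v=2: v_2(a)=-12, v_2(b)=-20; units ≡ 1, 5 (mod 8); ε·ε+αω+βω = 0·0+-12·1+-20·0 ≡ 0  ⇒  (a,b)_2 = +1.
v=7: a=7^2·(≡6), b=7^3·(≡5) mod 7; (6|7)=-1, (5|7)=-1; (−1)^{2·3·3}·(-1)^3·(-1)^2 = -1.
v=5: a=5^14·(≡3), b=5^19·(≡3) mod 5; (3|5)=-1, (3|5)=-1; (−1)^{14·19·2}·(-1)^19·(-1)^14 = -1.
v=∞: 17 > 0 and 1365 > 0  ⇒  (a,b)_∞ = +1.
Ram(17, 1365) = {3, 5, 7, 17}; no ℚ_3-point on the conic.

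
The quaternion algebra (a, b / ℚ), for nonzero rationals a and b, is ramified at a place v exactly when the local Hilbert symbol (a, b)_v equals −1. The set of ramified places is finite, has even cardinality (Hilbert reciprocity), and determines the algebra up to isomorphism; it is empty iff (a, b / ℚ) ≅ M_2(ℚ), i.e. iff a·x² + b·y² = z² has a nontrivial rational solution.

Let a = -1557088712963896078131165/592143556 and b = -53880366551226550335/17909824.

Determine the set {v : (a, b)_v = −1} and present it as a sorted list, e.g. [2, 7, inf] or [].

[19, 31, 41, inf]

(a, b) ≡ (-9297365, -489335) mod (ℚ^×)²; places V = {2, 3, 5, 7, 11, 13, 17, 19, 23, 31, 41, ∞}.
(a,b)_5: α=1, u≡2; β=1, v≡2 (mod 5); (2|5)=-1, (2|5)=-1; sign (−1)^0·-1^1·-1^1 = +1.
(a,b)_2: α=-2, β=-6; u≡3, v≡1 (mod 8); ε(u)ε(v)=1·0, αω(v)=-2·0, βω(u)=-6·1; sum ≡ 0  ⇒  +1.
(a,b)_41: α=1, u≡30; β=1, v≡32 (mod 41); (30|41)=-1, (32|41)=+1; sign (−1)^0·-1^1·+1^1 = -1.
(a,b)_∞: sgn(-9297365)=−, sgn(-489335)=−, so -1.
(a,b)_13: α=4, u≡3; β=2, v≡11 (mod 13); (3|13)=+1, (11|13)=-1; sign (−1)^0·+1^2·-1^4 = +1.
(a,b)_31: α=1, u≡1; β=1, v≡5 (mod 31); (1|31)=+1, (5|31)=+1; sign (−1)^1·+1^1·+1^1 = -1.
(a,b)_11: α=1, u≡4; β=1, v≡7 (mod 11); (4|11)=+1, (7|11)=-1; sign (−1)^1·+1^1·-1^1 = +1.
(a,b)_17: α=4, u≡11; β=4, v≡5 (mod 17); (11|17)=-1, (5|17)=-1; sign (−1)^0·-1^4·-1^4 = +1.
(a,b)_19: α=3, u≡3; β=2, v≡3 (mod 19); (3|19)=-1, (3|19)=-1; sign (−1)^0·-1^2·-1^3 = -1.
(a,b)_7: α=5, u≡5; β=5, v≡1 (mod 7); (5|7)=-1, (1|7)=+1; sign (−1)^1·-1^5·+1^5 = +1.
(a,b)_23: α=-6, u≡19; β=-4, v≡12 (mod 23); (19|23)=-1, (12|23)=+1; sign (−1)^0·-1^-4·+1^-6 = +1.
(a,b)_3: α=4, u≡1; β=2, v≡1 (mod 3); (1|3)=+1, (1|3)=+1; sign (−1)^0·+1^2·+1^4 = +1.
Ram(-9297365, -489335) = {19, 31, 41, ∞}; no ℚ_19-point on the conic.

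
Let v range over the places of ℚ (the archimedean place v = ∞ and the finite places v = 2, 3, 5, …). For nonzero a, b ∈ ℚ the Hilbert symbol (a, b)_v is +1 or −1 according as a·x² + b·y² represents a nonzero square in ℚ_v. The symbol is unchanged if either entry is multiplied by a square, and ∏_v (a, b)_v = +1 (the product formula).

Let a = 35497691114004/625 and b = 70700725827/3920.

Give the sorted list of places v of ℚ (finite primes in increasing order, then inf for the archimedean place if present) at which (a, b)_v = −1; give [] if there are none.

[7, 19, 41, 53]

Mod squares: a ≡ 8381261, b ≡ 5986615. Check v ∈ {∞, 2, 3, 5, 7, 19, 29, 41, 53}.
v=19: a=19^1·(≡15), b=19^1·(≡3) mod 19; (15|19)=-1, (3|19)=-1; (−1)^{1·1·9}·(-1)^1·(-1)^1 = -1.
v=5: a=5^-4·(≡4), b=5^-1·(≡3) mod 5; (4|5)=+1, (3|5)=-1; (−1)^{-4·-1·2}·(+1)^-1·(-1)^-4 = +1.
v=3: a=3^2·(≡2), b=3^10·(≡1) mod 3; (2|3)=-1, (1|3)=+1; (−1)^{2·10·1}·(-1)^10·(+1)^2 = +1.
v=7: a=7^7·(≡4), b=7^-2·(≡6) mod 7; (4|7)=+1, (6|7)=-1; (−1)^{7·-2·3}·(+1)^-2·(-1)^7 = -1.
v=41: a=41^1·(≡9), b=41^1·(≡22) mod 41; (9|41)=+1, (22|41)=-1; (−1)^{1·1·20}·(+1)^1·(-1)^1 = -1.
v=29: a=29^1·(≡16), b=29^1·(≡20) mod 29; (16|29)=+1, (20|29)=+1; (−1)^{1·1·14}·(+1)^1·(+1)^1 = +1.
v=∞: 8381261 > 0 and 5986615 > 0  ⇒  (a,b)_∞ = +1.
v=53: a=53^1·(≡43), b=53^1·(≡34) mod 53; (43|53)=+1, (34|53)=-1; (−1)^{1·1·26}·(+1)^1·(-1)^1 = -1.
v=2: v_2(a)=2, v_2(b)=-4; units ≡ 5, 7 (mod 8); ε·ε+αω+βω = 0·1+2·0+-4·1 ≡ 0  ⇒  (a,b)_2 = +1.
|Ram(8381261, 5986615)| = 4, even; anisotropic at {7, 19, 41, 53}.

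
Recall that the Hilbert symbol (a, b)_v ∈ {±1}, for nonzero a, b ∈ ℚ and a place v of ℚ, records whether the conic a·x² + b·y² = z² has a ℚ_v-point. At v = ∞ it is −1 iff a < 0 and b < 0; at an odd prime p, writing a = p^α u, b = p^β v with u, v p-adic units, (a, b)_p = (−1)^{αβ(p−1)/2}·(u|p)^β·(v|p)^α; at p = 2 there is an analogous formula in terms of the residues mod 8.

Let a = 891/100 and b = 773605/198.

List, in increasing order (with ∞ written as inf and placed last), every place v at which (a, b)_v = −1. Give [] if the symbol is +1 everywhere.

(a, b) ≡ (11, 17710) mod (ℚ^×)²; places V = {2, 3, 5, 7, 11, 23, 31, ∞}.
(a,b)_∞: sgn(11)=+, sgn(17710)=+, so +1.
(a,b)_5: α=-2, u≡4; β=1, v≡2 (mod 5); (4|5)=+1, (2|5)=-1; sign (−1)^0·+1^1·-1^-2 = +1.
(a,b)_3: α=4, u≡2; β=-2, v≡1 (mod 3); (2|3)=-1, (1|3)=+1; sign (−1)^0·-1^-2·+1^4 = +1.
(a,b)_31: α=0, u≡21; β=2, v≡18 (mod 31); (21|31)=-1, (18|31)=+1; sign (−1)^0·-1^2·+1^0 = +1.
(a,b)_11: α=1, u≡4; β=-1, v≡9 (mod 11); (4|11)=+1, (9|11)=+1; sign (−1)^1·+1^-1·+1^1 = -1.
(a,b)_2: α=-2, β=-1; u≡3, v≡7 (mod 8); ε(u)ε(v)=1·1, αω(v)=-2·0, βω(u)=-1·1; sum ≡ 0  ⇒  +1.
(a,b)_23: α=0, u≡5; β=1, v≡22 (mod 23); (5|23)=-1, (22|23)=-1; sign (−1)^0·-1^1·-1^0 = -1.
(a,b)_7: α=0, u≡1; β=1, v≡3 (mod 7); (1|7)=+1, (3|7)=-1; sign (−1)^0·+1^1·-1^0 = +1.
Ram(11, 17710) = {11, 23}; no ℚ_11-point on the conic.

[11, 23]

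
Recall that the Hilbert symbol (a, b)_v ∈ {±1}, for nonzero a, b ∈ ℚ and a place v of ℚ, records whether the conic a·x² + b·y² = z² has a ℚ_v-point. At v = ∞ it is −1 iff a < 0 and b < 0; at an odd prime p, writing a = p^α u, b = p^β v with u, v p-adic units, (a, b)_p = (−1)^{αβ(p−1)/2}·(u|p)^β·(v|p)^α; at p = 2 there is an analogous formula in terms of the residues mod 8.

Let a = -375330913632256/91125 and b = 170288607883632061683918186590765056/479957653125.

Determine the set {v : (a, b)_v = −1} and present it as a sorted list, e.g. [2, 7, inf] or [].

(a, b) ≡ (-112955, 630170) mod (ℚ^×)²; places V = {2, 3, 5, 13, 17, 19, 29, 41, 43, 53, ∞}.
(a,b)_3: α=-6, u≡1; β=-12, v≡2 (mod 3); (1|3)=+1, (2|3)=-1; sign (−1)^0·+1^-12·-1^-6 = +1.
(a,b)_5: α=-3, u≡1; β=-5, v≡4 (mod 5); (1|5)=+1, (4|5)=+1; sign (−1)^0·+1^-5·+1^-3 = +1.
(a,b)_∞: sgn(-112955)=−, sgn(630170)=+, so +1.
(a,b)_17: α=0, u≡5; β=-2, v≡10 (mod 17); (5|17)=-1, (10|17)=-1; sign (−1)^0·-1^-2·-1^0 = +1.
(a,b)_2: α=14, β=31; u≡5, v≡5 (mod 8); ε(u)ε(v)=0·0, αω(v)=14·1, βω(u)=31·1; sum ≡ 1  ⇒  -1.
(a,b)_29: α=1, u≡9; β=3, v≡25 (mod 29); (9|29)=+1, (25|29)=+1; sign (−1)^0·+1^3·+1^1 = +1.
(a,b)_43: α=0, u≡40; β=2, v≡7 (mod 43); (40|43)=+1, (7|43)=-1; sign (−1)^0·+1^2·-1^0 = +1.
(a,b)_53: α=2, u≡27; β=5, v≡34 (mod 53); (27|53)=-1, (34|53)=-1; sign (−1)^0·-1^5·-1^2 = -1.
(a,b)_13: α=0, u≡2; β=2, v≡7 (mod 13); (2|13)=-1, (7|13)=-1; sign (−1)^0·-1^2·-1^0 = +1.
(a,b)_41: α=1, u≡23; β=3, v≡33 (mod 41); (23|41)=+1, (33|41)=+1; sign (−1)^0·+1^3·+1^1 = +1.
(a,b)_19: α=3, u≡8; β=2, v≡5 (mod 19); (8|19)=-1, (5|19)=+1; sign (−1)^0·-1^2·+1^3 = +1.
|Ram(-112955, 630170)| = 2, even; anisotropic at {2, 53}.

[2, 53]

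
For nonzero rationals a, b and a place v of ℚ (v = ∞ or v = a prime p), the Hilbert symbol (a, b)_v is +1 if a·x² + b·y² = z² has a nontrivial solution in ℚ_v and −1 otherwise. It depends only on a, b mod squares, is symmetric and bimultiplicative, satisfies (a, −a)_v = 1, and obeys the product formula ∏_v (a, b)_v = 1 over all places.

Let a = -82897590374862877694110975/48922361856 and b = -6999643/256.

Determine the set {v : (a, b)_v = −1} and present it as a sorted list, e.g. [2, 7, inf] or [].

[17, inf]

Mod squares: a ≡ -4879, b ≡ -8323. Check v ∈ {∞, 2, 3, 5, 7, 17, 29, 31, 41}.
v=17: a=17^1·(≡1), b=17^0·(≡5) mod 17; (1|17)=+1, (5|17)=-1; (−1)^{1·0·8}·(+1)^0·(-1)^1 = -1.
v=3: a=3^-6·(≡2), b=3^0·(≡2) mod 3; (2|3)=-1, (2|3)=-1; (−1)^{-6·0·1}·(-1)^0·(-1)^-6 = +1.
v=5: a=5^2·(≡1), b=5^0·(≡2) mod 5; (1|5)=+1, (2|5)=-1; (−1)^{2·0·2}·(+1)^0·(-1)^2 = +1.
v=29: a=29^10·(≡4), b=29^3·(≡11) mod 29; (4|29)=+1, (11|29)=-1; (−1)^{10·3·14}·(+1)^3·(-1)^10 = +1.
v=7: a=7^1·(≡6), b=7^1·(≡2) mod 7; (6|7)=-1, (2|7)=+1; (−1)^{1·1·3}·(-1)^1·(+1)^1 = +1.
v=41: a=41^3·(≡18), b=41^1·(≡37) mod 41; (18|41)=+1, (37|41)=+1; (−1)^{3·1·20}·(+1)^1·(+1)^3 = +1.
v=∞: -4879 < 0 and -8323 < 0  ⇒  (a,b)_∞ = -1.
v=31: a=31^2·(≡8), b=31^0·(≡8) mod 31; (8|31)=+1, (8|31)=+1; (−1)^{2·0·15}·(+1)^0·(+1)^2 = +1.
v=2: v_2(a)=-26, v_2(b)=-8; units ≡ 1, 5 (mod 8); ε·ε+αω+βω = 0·0+-26·1+-8·0 ≡ 0  ⇒  (a,b)_2 = +1.
Ram(-4879, -8323) = {17, ∞}; no ℚ_17-point on the conic.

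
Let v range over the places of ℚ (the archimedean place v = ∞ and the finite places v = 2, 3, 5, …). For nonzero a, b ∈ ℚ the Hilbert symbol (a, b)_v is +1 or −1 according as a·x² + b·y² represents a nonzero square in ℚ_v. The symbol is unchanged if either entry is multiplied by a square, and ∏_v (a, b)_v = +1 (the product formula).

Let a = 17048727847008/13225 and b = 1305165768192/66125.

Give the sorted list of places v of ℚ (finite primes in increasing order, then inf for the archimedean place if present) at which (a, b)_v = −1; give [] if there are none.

Mod squares: a ≡ 22, b ≡ 190. Check v ∈ {∞, 2, 3, 5, 11, 13, 19, 23}.
v=∞: 22 > 0 and 190 > 0  ⇒  (a,b)_∞ = +1.
v=13: a=13^2·(≡12), b=13^2·(≡2) mod 13; (12|13)=+1, (2|13)=-1; (−1)^{2·2·6}·(+1)^2·(-1)^2 = +1.
v=11: a=11^3·(≡6), b=11^2·(≡9) mod 11; (6|11)=-1, (9|11)=+1; (−1)^{3·2·5}·(-1)^2·(+1)^3 = +1.
v=2: v_2(a)=5, v_2(b)=9; units ≡ 3, 7 (mod 8); ε·ε+αω+βω = 1·1+5·0+9·1 ≡ 0  ⇒  (a,b)_2 = +1.
v=19: a=19^2·(≡15), b=19^1·(≡13) mod 19; (15|19)=-1, (13|19)=-1; (−1)^{2·1·9}·(-1)^1·(-1)^2 = -1.
v=3: a=3^8·(≡1), b=3^8·(≡1) mod 3; (1|3)=+1, (1|3)=+1; (−1)^{8·8·1}·(+1)^8·(+1)^8 = +1.
v=5: a=5^-2·(≡2), b=5^-3·(≡3) mod 5; (2|5)=-1, (3|5)=-1; (−1)^{-2·-3·2}·(-1)^-3·(-1)^-2 = -1.
v=23: a=23^-2·(≡5), b=23^-2·(≡8) mod 23; (5|23)=-1, (8|23)=+1; (−1)^{-2·-2·11}·(-1)^-2·(+1)^-2 = +1.
|Ram(22, 190)| = 2, even; anisotropic at {5, 19}.

[5, 19]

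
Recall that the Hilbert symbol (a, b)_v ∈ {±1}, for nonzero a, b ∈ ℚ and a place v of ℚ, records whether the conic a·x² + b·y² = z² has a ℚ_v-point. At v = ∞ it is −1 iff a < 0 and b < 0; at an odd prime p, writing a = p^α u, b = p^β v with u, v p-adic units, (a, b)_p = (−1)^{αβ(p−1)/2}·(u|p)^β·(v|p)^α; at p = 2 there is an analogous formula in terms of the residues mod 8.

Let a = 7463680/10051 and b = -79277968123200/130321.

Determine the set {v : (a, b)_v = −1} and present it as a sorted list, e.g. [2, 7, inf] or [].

(a, b) ≡ (11305, -357) mod (ℚ^×)²; places V = {2, 3, 5, 7, 11, 17, 19, 23, ∞}.
(a,b)_2: α=8, β=6; u≡1, v≡3 (mod 8); ε(u)ε(v)=0·1, αω(v)=8·1, βω(u)=6·0; sum ≡ 0  ⇒  +1.
(a,b)_23: α=-2, u≡1; β=0, v≡11 (mod 23); (1|23)=+1, (11|23)=-1; sign (−1)^0·+1^0·-1^-2 = +1.
(a,b)_∞: sgn(11305)=+, sgn(-357)=−, so +1.
(a,b)_7: α=3, u≡3; β=3, v≡6 (mod 7); (3|7)=-1, (6|7)=-1; sign (−1)^1·-1^3·-1^3 = -1.
(a,b)_17: α=1, u≡8; β=3, v≡9 (mod 17); (8|17)=+1, (9|17)=+1; sign (−1)^0·+1^3·+1^1 = +1.
(a,b)_3: α=0, u≡1; β=5, v≡1 (mod 3); (1|3)=+1, (1|3)=+1; sign (−1)^0·+1^5·+1^0 = +1.
(a,b)_19: α=-1, u≡11; β=-4, v≡16 (mod 19); (11|19)=+1, (16|19)=+1; sign (−1)^0·+1^-4·+1^-1 = +1.
(a,b)_5: α=1, u≡1; β=2, v≡2 (mod 5); (1|5)=+1, (2|5)=-1; sign (−1)^0·+1^2·-1^1 = -1.
(a,b)_11: α=0, u≡6; β=2, v≡10 (mod 11); (6|11)=-1, (10|11)=-1; sign (−1)^0·-1^2·-1^0 = +1.
Ram(11305, -357) = {5, 7}; no ℚ_5-point on the conic.

[5, 7]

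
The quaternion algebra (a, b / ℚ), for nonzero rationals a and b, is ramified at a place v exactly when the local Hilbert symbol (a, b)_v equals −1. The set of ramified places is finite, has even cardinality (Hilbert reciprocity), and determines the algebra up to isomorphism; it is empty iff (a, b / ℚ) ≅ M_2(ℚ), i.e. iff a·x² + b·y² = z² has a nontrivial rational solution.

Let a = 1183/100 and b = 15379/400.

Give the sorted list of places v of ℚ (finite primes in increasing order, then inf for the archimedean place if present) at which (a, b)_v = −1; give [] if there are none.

[2, 13]

Mod squares: a ≡ 7, b ≡ 91. Check v ∈ {∞, 2, 5, 7, 13}.
v=13: a=13^2·(≡8), b=13^3·(≡2) mod 13; (8|13)=-1, (2|13)=-1; (−1)^{2·3·6}·(-1)^3·(-1)^2 = -1.
v=2: v_2(a)=-2, v_2(b)=-4; units ≡ 7, 3 (mod 8); ε·ε+αω+βω = 1·1+-2·1+-4·0 ≡ 1  ⇒  (a,b)_2 = -1.
v=∞: 7 > 0 and 91 > 0  ⇒  (a,b)_∞ = +1.
v=7: a=7^1·(≡4), b=7^1·(≡6) mod 7; (4|7)=+1, (6|7)=-1; (−1)^{1·1·3}·(+1)^1·(-1)^1 = +1.
v=5: a=5^-2·(≡2), b=5^-2·(≡4) mod 5; (2|5)=-1, (4|5)=+1; (−1)^{-2·-2·2}·(-1)^-2·(+1)^-2 = +1.
Ram(7, 91) = {2, 13}; no ℚ_2-point on the conic.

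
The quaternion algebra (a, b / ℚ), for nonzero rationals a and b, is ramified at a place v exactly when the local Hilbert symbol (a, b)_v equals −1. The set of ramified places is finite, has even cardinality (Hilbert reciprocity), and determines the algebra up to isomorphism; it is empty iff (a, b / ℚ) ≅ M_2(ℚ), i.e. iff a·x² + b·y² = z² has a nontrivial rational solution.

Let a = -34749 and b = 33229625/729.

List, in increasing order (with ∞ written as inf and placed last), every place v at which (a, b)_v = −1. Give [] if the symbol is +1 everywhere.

Mod squares: a ≡ -429, b ≡ 65. Check v ∈ {∞, 2, 3, 5, 11, 13}.
v=13: a=13^1·(≡5), b=13^3·(≡6) mod 13; (5|13)=-1, (6|13)=-1; (−1)^{1·3·6}·(-1)^3·(-1)^1 = +1.
v=11: a=11^1·(≡9), b=11^2·(≡7) mod 11; (9|11)=+1, (7|11)=-1; (−1)^{1·2·5}·(+1)^2·(-1)^1 = -1.
v=2: v_2(a)=0, v_2(b)=0; units ≡ 3, 1 (mod 8); ε·ε+αω+βω = 1·0+0·0+0·1 ≡ 0  ⇒  (a,b)_2 = +1.
v=5: a=5^0·(≡1), b=5^3·(≡3) mod 5; (1|5)=+1, (3|5)=-1; (−1)^{0·3·2}·(+1)^3·(-1)^0 = +1.
v=3: a=3^5·(≡1), b=3^-6·(≡2) mod 3; (1|3)=+1, (2|3)=-1; (−1)^{5·-6·1}·(+1)^-6·(-1)^5 = -1.
v=∞: -429 < 0 and 65 > 0  ⇒  (a,b)_∞ = +1.
(-429, 65 / ℚ) ramifies at {3, 11}: a division algebra.

[3, 11]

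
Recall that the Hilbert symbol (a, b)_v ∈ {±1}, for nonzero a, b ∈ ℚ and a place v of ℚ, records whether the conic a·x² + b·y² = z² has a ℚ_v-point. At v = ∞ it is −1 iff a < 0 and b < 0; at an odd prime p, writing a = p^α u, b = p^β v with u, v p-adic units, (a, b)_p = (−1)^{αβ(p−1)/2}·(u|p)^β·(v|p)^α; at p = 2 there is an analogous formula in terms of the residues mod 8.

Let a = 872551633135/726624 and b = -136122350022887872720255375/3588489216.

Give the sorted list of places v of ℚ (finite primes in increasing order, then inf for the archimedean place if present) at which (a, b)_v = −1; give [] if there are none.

(a, b) ≡ (46410, -1615) mod (ℚ^×)²; places V = {2, 3, 5, 7, 13, 17, 19, 29, 43, ∞}.
(a,b)_7: α=1, u≡1; β=2, v≡2 (mod 7); (1|7)=+1, (2|7)=+1; sign (−1)^0·+1^2·+1^1 = +1.
(a,b)_2: α=-5, β=-18; u≡5, v≡1 (mod 8); ε(u)ε(v)=0·0, αω(v)=-5·0, βω(u)=-18·1; sum ≡ 0  ⇒  +1.
(a,b)_13: α=3, u≡7; β=-2, v≡9 (mod 13); (7|13)=-1, (9|13)=+1; sign (−1)^0·-1^-2·+1^3 = +1.
(a,b)_43: α=2, u≡4; β=6, v≡34 (mod 43); (4|43)=+1, (34|43)=-1; sign (−1)^0·+1^6·-1^2 = +1.
(a,b)_5: α=1, u≡3; β=3, v≡2 (mod 5); (3|5)=-1, (2|5)=-1; sign (−1)^0·-1^3·-1^1 = +1.
(a,b)_29: α=-2, u≡17; β=0, v≡6 (mod 29); (17|29)=-1, (6|29)=+1; sign (−1)^0·-1^0·+1^-2 = +1.
(a,b)_∞: sgn(46410)=+, sgn(-1615)=−, so +1.
(a,b)_3: α=-3, u≡2; β=-4, v≡2 (mod 3); (2|3)=-1, (2|3)=-1; sign (−1)^0·-1^-4·-1^-3 = -1.
(a,b)_19: α=2, u≡2; β=5, v≡18 (mod 19); (2|19)=-1, (18|19)=-1; sign (−1)^0·-1^5·-1^2 = -1.
(a,b)_17: α=1, u≡14; β=5, v≡11 (mod 17); (14|17)=-1, (11|17)=-1; sign (−1)^0·-1^5·-1^1 = +1.
|Ram(46410, -1615)| = 2, even; anisotropic at {3, 19}.

[3, 19]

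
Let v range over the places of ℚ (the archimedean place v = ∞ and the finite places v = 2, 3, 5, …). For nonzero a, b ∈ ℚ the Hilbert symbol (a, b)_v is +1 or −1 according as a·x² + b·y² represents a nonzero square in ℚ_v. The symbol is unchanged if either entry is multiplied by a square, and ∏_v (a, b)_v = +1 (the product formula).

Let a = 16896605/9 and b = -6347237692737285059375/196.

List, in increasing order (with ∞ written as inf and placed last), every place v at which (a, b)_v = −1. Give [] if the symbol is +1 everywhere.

(a, b) ≡ (46805, -889295) mod (ℚ^×)²; places V = {2, 3, 5, 7, 11, 19, 23, 37, ∞}.
(a,b)_2: α=0, β=-2; u≡5, v≡1 (mod 8); ε(u)ε(v)=0·0, αω(v)=0·0, βω(u)=-2·1; sum ≡ 0  ⇒  +1.
(a,b)_3: α=-2, u≡2; β=0, v≡1 (mod 3); (2|3)=-1, (1|3)=+1; sign (−1)^0·-1^0·+1^-2 = +1.
(a,b)_5: α=1, u≡4; β=5, v≡1 (mod 5); (4|5)=+1, (1|5)=+1; sign (−1)^0·+1^5·+1^1 = +1.
(a,b)_∞: sgn(46805)=+, sgn(-889295)=−, so +1.
(a,b)_23: α=1, u≡17; β=3, v≡17 (mod 23); (17|23)=-1, (17|23)=-1; sign (−1)^1·-1^3·-1^1 = -1.
(a,b)_7: α=0, u≡6; β=-2, v≡3 (mod 7); (6|7)=-1, (3|7)=-1; sign (−1)^0·-1^-2·-1^0 = +1.
(a,b)_37: α=1, u≡30; β=3, v≡18 (mod 37); (30|37)=+1, (18|37)=-1; sign (−1)^0·+1^3·-1^1 = -1.
(a,b)_11: α=1, u≡9; β=3, v≡1 (mod 11); (9|11)=+1, (1|11)=+1; sign (−1)^1·+1^3·+1^1 = -1.
(a,b)_19: α=2, u≡3; β=5, v≡1 (mod 19); (3|19)=-1, (1|19)=+1; sign (−1)^0·-1^5·+1^2 = -1.
Ram(46805, -889295) = {11, 19, 23, 37}; no ℚ_11-point on the conic.

[11, 19, 23, 37]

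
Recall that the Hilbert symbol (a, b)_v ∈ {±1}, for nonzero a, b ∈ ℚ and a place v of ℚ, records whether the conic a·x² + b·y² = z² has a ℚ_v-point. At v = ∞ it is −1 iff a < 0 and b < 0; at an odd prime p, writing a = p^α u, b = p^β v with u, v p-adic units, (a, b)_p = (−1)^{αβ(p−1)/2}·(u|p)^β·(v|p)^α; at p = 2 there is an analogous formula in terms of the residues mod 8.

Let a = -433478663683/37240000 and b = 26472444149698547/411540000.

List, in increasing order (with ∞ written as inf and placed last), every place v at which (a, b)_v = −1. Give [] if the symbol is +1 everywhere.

(a, b) ≡ (-12673, 76114038) mod (ℚ^×)²; places V = {2, 3, 5, 7, 11, 13, 17, 19, 23, 29, 37, 53, ∞}.
(a,b)_7: α=-2, u≡4; β=1, v≡5 (mod 7); (4|7)=+1, (5|7)=-1; sign (−1)^0·+1^1·-1^-2 = +1.
(a,b)_23: α=1, u≡2; β=1, v≡21 (mod 23); (2|23)=+1, (21|23)=-1; sign (−1)^1·+1^1·-1^1 = +1.
(a,b)_2: α=-6, β=-5; u≡7, v≡3 (mod 8); ε(u)ε(v)=1·1, αω(v)=-6·1, βω(u)=-5·0; sum ≡ 1  ⇒  -1.
(a,b)_13: α=2, u≡2; β=3, v≡3 (mod 13); (2|13)=-1, (3|13)=+1; sign (−1)^0·-1^3·+1^2 = -1.
(a,b)_29: α=1, u≡17; β=1, v≡4 (mod 29); (17|29)=-1, (4|29)=+1; sign (−1)^0·-1^1·+1^1 = -1.
(a,b)_17: α=0, u≡2; β=4, v≡3 (mod 17); (2|17)=+1, (3|17)=-1; sign (−1)^0·+1^4·-1^0 = +1.
(a,b)_∞: sgn(-12673)=−, sgn(76114038)=+, so +1.
(a,b)_11: α=0, u≡2; β=1, v≡7 (mod 11); (2|11)=-1, (7|11)=-1; sign (−1)^0·-1^1·-1^0 = -1.
(a,b)_3: α=0, u≡2; β=-1, v≡1 (mod 3); (2|3)=-1, (1|3)=+1; sign (−1)^0·-1^-1·+1^0 = -1.
(a,b)_53: α=2, u≡15; β=2, v≡1 (mod 53); (15|53)=+1, (1|53)=+1; sign (−1)^0·+1^2·+1^2 = +1.
(a,b)_19: α=-1, u≡6; β=-3, v≡6 (mod 19); (6|19)=+1, (6|19)=+1; sign (−1)^1·+1^-3·+1^-1 = -1.
(a,b)_37: α=2, u≡22; β=0, v≡13 (mod 37); (22|37)=-1, (13|37)=-1; sign (−1)^0·-1^0·-1^2 = +1.
(a,b)_5: α=-4, u≡3; β=-4, v≡3 (mod 5); (3|5)=-1, (3|5)=-1; sign (−1)^0·-1^-4·-1^-4 = +1.
Ram(-12673, 76114038) = {2, 3, 11, 13, 19, 29}; no ℚ_2-point on the conic.

[2, 3, 11, 13, 19, 29]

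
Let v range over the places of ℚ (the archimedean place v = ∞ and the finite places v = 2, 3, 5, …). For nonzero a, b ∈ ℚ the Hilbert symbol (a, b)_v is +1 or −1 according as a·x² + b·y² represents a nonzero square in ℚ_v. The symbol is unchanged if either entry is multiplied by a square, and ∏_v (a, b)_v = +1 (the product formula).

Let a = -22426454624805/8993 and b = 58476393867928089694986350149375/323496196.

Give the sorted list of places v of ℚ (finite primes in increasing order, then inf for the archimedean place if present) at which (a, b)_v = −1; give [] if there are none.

Mod squares: a ≡ -19791485, b ≡ 152551. Check v ∈ {∞, 2, 3, 5, 7, 11, 17, 19, 23, 29, 31, 37}.
v=31: a=31^1·(≡7), b=31^3·(≡3) mod 31; (7|31)=+1, (3|31)=-1; (−1)^{1·3·15}·(+1)^3·(-1)^1 = +1.
v=5: a=5^1·(≡3), b=5^4·(≡4) mod 5; (3|5)=-1, (4|5)=+1; (−1)^{1·4·2}·(-1)^4·(+1)^1 = +1.
v=3: a=3^2·(≡1), b=3^0·(≡1) mod 3; (1|3)=+1, (1|3)=+1; (−1)^{2·0·1}·(+1)^0·(+1)^2 = +1.
v=19: a=19^2·(≡11), b=19^5·(≡9) mod 19; (11|19)=+1, (9|19)=+1; (−1)^{2·5·9}·(+1)^5·(+1)^2 = +1.
v=37: a=37^1·(≡10), b=37^3·(≡10) mod 37; (10|37)=+1, (10|37)=+1; (−1)^{1·3·18}·(+1)^3·(+1)^1 = +1.
v=29: a=29^1·(≡19), b=29^2·(≡12) mod 29; (19|29)=-1, (12|29)=-1; (−1)^{1·2·14}·(-1)^2·(-1)^1 = -1.
v=17: a=17^-1·(≡10), b=17^-2·(≡7) mod 17; (10|17)=-1, (7|17)=-1; (−1)^{-1·-2·8}·(-1)^-2·(-1)^-1 = -1.
v=11: a=11^2·(≡3), b=11^6·(≡5) mod 11; (3|11)=+1, (5|11)=+1; (−1)^{2·6·5}·(+1)^6·(+1)^2 = +1.
v=7: a=7^3·(≡2), b=7^5·(≡4) mod 7; (2|7)=+1, (4|7)=+1; (−1)^{3·5·3}·(+1)^5·(+1)^3 = -1.
v=2: v_2(a)=0, v_2(b)=-2; units ≡ 3, 7 (mod 8); ε·ε+αω+βω = 1·1+0·0+-2·1 ≡ 1  ⇒  (a,b)_2 = -1.
v=∞: -19791485 < 0 and 152551 > 0  ⇒  (a,b)_∞ = +1.
v=23: a=23^-2·(≡22), b=23^-4·(≡7) mod 23; (22|23)=-1, (7|23)=-1; (−1)^{-2·-4·11}·(-1)^-4·(-1)^-2 = +1.
|Ram(-19791485, 152551)| = 4, even; anisotropic at {2, 7, 17, 29}.

[2, 7, 17, 29]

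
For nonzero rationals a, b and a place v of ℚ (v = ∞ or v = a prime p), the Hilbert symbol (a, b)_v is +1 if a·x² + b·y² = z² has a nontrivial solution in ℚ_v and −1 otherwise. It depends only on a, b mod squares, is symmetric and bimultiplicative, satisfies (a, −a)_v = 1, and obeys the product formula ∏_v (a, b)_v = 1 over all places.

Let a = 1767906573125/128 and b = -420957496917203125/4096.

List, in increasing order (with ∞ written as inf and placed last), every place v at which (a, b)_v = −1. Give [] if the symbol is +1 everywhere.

(a, b) ≡ (154, -6061) mod (ℚ^×)²; places V = {2, 5, 7, 11, 19, 29, ∞}.
(a,b)_19: α=2, u≡14; β=3, v≡7 (mod 19); (14|19)=-1, (7|19)=+1; sign (−1)^0·-1^3·+1^2 = -1.
(a,b)_∞: sgn(154)=+, sgn(-6061)=−, so +1.
(a,b)_11: α=3, u≡9; β=5, v≡7 (mod 11); (9|11)=+1, (7|11)=-1; sign (−1)^1·+1^5·-1^3 = +1.
(a,b)_5: α=4, u≡4; β=6, v≡4 (mod 5); (4|5)=+1, (4|5)=+1; sign (−1)^0·+1^6·+1^4 = +1.
(a,b)_29: α=2, u≡13; β=3, v≡6 (mod 29); (13|29)=+1, (6|29)=+1; sign (−1)^0·+1^3·+1^2 = +1.
(a,b)_7: α=1, u≡4; β=0, v≡2 (mod 7); (4|7)=+1, (2|7)=+1; sign (−1)^0·+1^0·+1^1 = +1.
(a,b)_2: α=-7, β=-12; u≡5, v≡3 (mod 8); ε(u)ε(v)=0·1, αω(v)=-7·1, βω(u)=-12·1; sum ≡ 1  ⇒  -1.
(154, -6061 / ℚ) ramifies at {2, 19}: a division algebra.

[2, 19]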